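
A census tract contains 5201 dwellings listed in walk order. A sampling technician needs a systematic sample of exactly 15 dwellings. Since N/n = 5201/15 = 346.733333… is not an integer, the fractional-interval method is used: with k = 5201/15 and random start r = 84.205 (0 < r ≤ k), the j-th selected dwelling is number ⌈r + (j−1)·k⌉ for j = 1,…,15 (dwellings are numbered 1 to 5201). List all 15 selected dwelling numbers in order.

j=1: r + 0k = 84.205 → ⌈·⌉ = 85
j=2: r + 1k = 430.938333… → ⌈·⌉ = 431
j=3: r + 2k = 777.671666… → ⌈·⌉ = 778
j=4: r + 3k = 1124.405 → ⌈·⌉ = 1125
j=5: r + 4k = 1471.138333… → ⌈·⌉ = 1472
j=6: r + 5k = 1817.871666… → ⌈·⌉ = 1818
j=7: r + 6k = 2164.605 → ⌈·⌉ = 2165
j=8: r + 7k = 2511.338333… → ⌈·⌉ = 2512
j=9: r + 8k = 2858.071666… → ⌈·⌉ = 2859
j=10: r + 9k = 3204.805 → ⌈·⌉ = 3205
j=11: r + 10k = 3551.538333… → ⌈·⌉ = 3552
j=12: r + 11k = 3898.271666… → ⌈·⌉ = 3899
j=13: r + 12k = 4245.005 → ⌈·⌉ = 4246
j=14: r + 13k = 4591.738333… → ⌈·⌉ = 4592
j=15: r + 14k = 4938.471666… → ⌈·⌉ = 4939

85, 431, 778, 1125, 1472, 1818, 2165, 2512, 2859, 3205, 3552, 3899, 4246, 4592, 4939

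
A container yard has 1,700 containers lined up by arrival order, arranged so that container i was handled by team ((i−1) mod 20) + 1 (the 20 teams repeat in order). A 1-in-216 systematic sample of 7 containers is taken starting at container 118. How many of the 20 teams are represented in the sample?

Consecutive selections differ by k = 216, so their team numbers differ by 216 mod 20 = 16.
gcd(216, 20) = 4, so the sample visits 20/4 = 5 distinct residues mod 20.
Start 118 is team 18; the teams hit are 2, 6, 10, 14, 18.

5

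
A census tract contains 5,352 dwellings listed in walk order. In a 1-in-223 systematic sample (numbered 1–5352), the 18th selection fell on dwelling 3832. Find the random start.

k = 223
r = 3832 − (18−1)×223 = 3832 − 3791 = 41

41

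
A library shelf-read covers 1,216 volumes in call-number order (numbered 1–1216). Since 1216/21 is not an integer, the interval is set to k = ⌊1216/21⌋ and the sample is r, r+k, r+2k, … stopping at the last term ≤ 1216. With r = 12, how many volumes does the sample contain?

22

k = ⌊1216/21⌋ = 57
Achieved size = ⌊(1216 − 12)/57⌋ + 1 = ⌊1204/57⌋ + 1 = 21 + 1 = 22
(last selection: 12 + 21×57 = 1209 ≤ 1216; next would be 1266 > 1216)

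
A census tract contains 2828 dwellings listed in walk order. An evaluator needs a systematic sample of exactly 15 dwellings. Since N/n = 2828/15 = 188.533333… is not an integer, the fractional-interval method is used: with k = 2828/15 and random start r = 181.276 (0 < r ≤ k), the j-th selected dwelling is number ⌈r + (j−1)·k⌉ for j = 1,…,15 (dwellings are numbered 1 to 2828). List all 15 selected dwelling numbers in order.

j=1: r + 0k = 181.276 → ⌈·⌉ = 182
j=2: r + 1k = 369.809333… → ⌈·⌉ = 370
j=3: r + 2k = 558.342666… → ⌈·⌉ = 559
j=4: r + 3k = 746.876 → ⌈·⌉ = 747
j=5: r + 4k = 935.409333… → ⌈·⌉ = 936
j=6: r + 5k = 1123.942666… → ⌈·⌉ = 1124
j=7: r + 6k = 1312.476 → ⌈·⌉ = 1313
j=8: r + 7k = 1501.009333… → ⌈·⌉ = 1502
j=9: r + 8k = 1689.542666… → ⌈·⌉ = 1690
j=10: r + 9k = 1878.076 → ⌈·⌉ = 1879
j=11: r + 10k = 2066.609333… → ⌈·⌉ = 2067
j=12: r + 11k = 2255.142666… → ⌈·⌉ = 2256
j=13: r + 12k = 2443.676 → ⌈·⌉ = 2444
j=14: r + 13k = 2632.209333… → ⌈·⌉ = 2633
j=15: r + 14k = 2820.742666… → ⌈·⌉ = 2821

182, 370, 559, 747, 936, 1124, 1313, 1502, 1690, 1879, 2067, 2256, 2444, 2633, 2821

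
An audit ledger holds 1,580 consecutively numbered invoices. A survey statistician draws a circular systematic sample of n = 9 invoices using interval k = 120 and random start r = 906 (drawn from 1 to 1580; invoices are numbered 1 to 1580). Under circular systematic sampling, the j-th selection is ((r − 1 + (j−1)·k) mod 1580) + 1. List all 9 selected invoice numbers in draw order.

Selection 1: 906
Selection 2: 906 + 120 = 1026
Selection 3: 1026 + 120 = 1146
Selection 4: 1146 + 120 = 1266
Selection 5: 1266 + 120 = 1386
Selection 6: 1386 + 120 = 1506
Selection 7: 1506 + 120 = 1626 → 1626 − 1580 = 46
Selection 8: 46 + 120 = 166
Selection 9: 166 + 120 = 286

906, 1026, 1146, 1266, 1386, 1506, 46, 166, 286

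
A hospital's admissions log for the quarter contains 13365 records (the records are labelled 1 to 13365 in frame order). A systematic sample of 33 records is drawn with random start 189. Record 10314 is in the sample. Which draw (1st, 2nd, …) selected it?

26

k = 13365/33 = 405
position = (10314 − 189)/405 + 1 = 10125/405 + 1 = 25 + 1 = 26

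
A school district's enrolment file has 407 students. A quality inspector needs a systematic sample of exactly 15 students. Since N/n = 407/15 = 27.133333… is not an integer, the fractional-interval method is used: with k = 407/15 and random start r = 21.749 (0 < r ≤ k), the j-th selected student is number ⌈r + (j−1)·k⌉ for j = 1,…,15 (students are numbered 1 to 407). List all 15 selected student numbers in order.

j=1: r + 0k = 21.749 → ⌈·⌉ = 22
j=2: r + 1k = 48.882333… → ⌈·⌉ = 49
j=3: r + 2k = 76.015666… → ⌈·⌉ = 77
j=4: r + 3k = 103.149 → ⌈·⌉ = 104
j=5: r + 4k = 130.282333… → ⌈·⌉ = 131
j=6: r + 5k = 157.415666… → ⌈·⌉ = 158
j=7: r + 6k = 184.549 → ⌈·⌉ = 185
j=8: r + 7k = 211.682333… → ⌈·⌉ = 212
j=9: r + 8k = 238.815666… → ⌈·⌉ = 239
j=10: r + 9k = 265.949 → ⌈·⌉ = 266
j=11: r + 10k = 293.082333… → ⌈·⌉ = 294
j=12: r + 11k = 320.215666… → ⌈·⌉ = 321
j=13: r + 12k = 347.349 → ⌈·⌉ = 348
j=14: r + 13k = 374.482333… → ⌈·⌉ = 375
j=15: r + 14k = 401.615666… → ⌈·⌉ = 402

22, 49, 77, 104, 131, 158, 185, 212, 239, 266, 294, 321, 348, 375, 402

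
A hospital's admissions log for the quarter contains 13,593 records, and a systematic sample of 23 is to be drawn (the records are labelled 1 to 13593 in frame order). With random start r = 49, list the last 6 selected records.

k = N/n = 13593/23 = 591
18th selection = 49 + 17×591 = 10096
19th: 10096 + 591 = 10687
20th: 10687 + 591 = 11278
21st: 11278 + 591 = 11869
22nd: 11869 + 591 = 12460
23rd: 12460 + 591 = 13051

10096, 10687, 11278, 11869, 12460, 13051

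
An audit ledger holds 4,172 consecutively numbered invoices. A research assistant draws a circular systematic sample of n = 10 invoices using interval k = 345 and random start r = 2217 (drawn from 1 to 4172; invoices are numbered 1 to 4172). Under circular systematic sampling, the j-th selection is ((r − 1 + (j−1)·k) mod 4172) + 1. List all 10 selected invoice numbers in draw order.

Selection 1: 2217
Selection 2: 2217 + 345 = 2562
Selection 3: 2562 + 345 = 2907
Selection 4: 2907 + 345 = 3252
Selection 5: 3252 + 345 = 3597
Selection 6: 3597 + 345 = 3942
Selection 7: 3942 + 345 = 4287 → 4287 − 4172 = 115
Selection 8: 115 + 345 = 460
Selection 9: 460 + 345 = 805
Selection 10: 805 + 345 = 1150

2217, 2562, 2907, 3252, 3597, 3942, 115, 460, 805, 1150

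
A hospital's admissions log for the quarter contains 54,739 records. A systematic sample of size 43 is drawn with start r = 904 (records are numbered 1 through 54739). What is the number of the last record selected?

54370

k = 54739/43 = 1273
43rd selection = r + (43−1)·k = 904 + 42×1273 = 904 + 53466 = 54370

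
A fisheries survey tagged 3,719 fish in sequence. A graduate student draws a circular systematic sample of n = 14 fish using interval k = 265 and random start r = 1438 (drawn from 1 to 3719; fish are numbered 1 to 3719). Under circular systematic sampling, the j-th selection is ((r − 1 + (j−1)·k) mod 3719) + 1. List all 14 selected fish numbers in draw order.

Selection 1: 1438
Selection 2: 1438 + 265 = 1703
Selection 3: 1703 + 265 = 1968
Selection 4: 1968 + 265 = 2233
Selection 5: 2233 + 265 = 2498
Selection 6: 2498 + 265 = 2763
Selection 7: 2763 + 265 = 3028
Selection 8: 3028 + 265 = 3293
Selection 9: 3293 + 265 = 3558
Selection 10: 3558 + 265 = 3823 → 3823 − 3719 = 104
Selection 11: 104 + 265 = 369
Selection 12: 369 + 265 = 634
Selection 13: 634 + 265 = 899
Selection 14: 899 + 265 = 1164

1438, 1703, 1968, 2233, 2498, 2763, 3028, 3293, 3558, 104, 369, 634, 899, 1164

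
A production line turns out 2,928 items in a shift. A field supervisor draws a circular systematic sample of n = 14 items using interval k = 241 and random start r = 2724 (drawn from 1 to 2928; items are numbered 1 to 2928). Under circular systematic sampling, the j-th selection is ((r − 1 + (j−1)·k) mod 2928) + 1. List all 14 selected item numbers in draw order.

2724, 37, 278, 519, 760, 1001, 1242, 1483, 1724, 1965, 2206, 2447, 2688, 1

Selection 1: 2724
Selection 2: 2724 + 241 = 2965 → 2965 − 2928 = 37
Selection 3: 37 + 241 = 278
Selection 4: 278 + 241 = 519
Selection 5: 519 + 241 = 760
Selection 6: 760 + 241 = 1001
Selection 7: 1001 + 241 = 1242
Selection 8: 1242 + 241 = 1483
Selection 9: 1483 + 241 = 1724
Selection 10: 1724 + 241 = 1965
Selection 11: 1965 + 241 = 2206
Selection 12: 2206 + 241 = 2447
Selection 13: 2447 + 241 = 2688
Selection 14: 2688 + 241 = 2929 → 2929 − 2928 = 1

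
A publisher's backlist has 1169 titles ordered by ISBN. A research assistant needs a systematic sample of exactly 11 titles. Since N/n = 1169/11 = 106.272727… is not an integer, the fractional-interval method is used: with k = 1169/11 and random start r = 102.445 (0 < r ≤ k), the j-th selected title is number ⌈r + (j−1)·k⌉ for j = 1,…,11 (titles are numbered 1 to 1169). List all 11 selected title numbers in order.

103, 209, 315, 422, 528, 634, 741, 847, 953, 1059, 1166

j=1: r + 0k = 102.445 → ⌈·⌉ = 103
j=2: r + 1k = 208.717727… → ⌈·⌉ = 209
j=3: r + 2k = 314.990454… → ⌈·⌉ = 315
j=4: r + 3k = 421.263181… → ⌈·⌉ = 422
j=5: r + 4k = 527.535909… → ⌈·⌉ = 528
j=6: r + 5k = 633.808636… → ⌈·⌉ = 634
j=7: r + 6k = 740.081363… → ⌈·⌉ = 741
j=8: r + 7k = 846.354090… → ⌈·⌉ = 847
j=9: r + 8k = 952.626818… → ⌈·⌉ = 953
j=10: r + 9k = 1058.899545… → ⌈·⌉ = 1059
j=11: r + 10k = 1165.172272… → ⌈·⌉ = 1166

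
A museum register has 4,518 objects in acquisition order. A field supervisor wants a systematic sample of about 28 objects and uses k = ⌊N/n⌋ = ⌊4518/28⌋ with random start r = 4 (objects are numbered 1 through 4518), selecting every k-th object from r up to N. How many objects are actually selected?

29

k = ⌊4518/28⌋ = 161
Achieved size = ⌊(4518 − 4)/161⌋ + 1 = ⌊4514/161⌋ + 1 = 28 + 1 = 29
(last selection: 4 + 28×161 = 4512 ≤ 4518; next would be 4673 > 4518)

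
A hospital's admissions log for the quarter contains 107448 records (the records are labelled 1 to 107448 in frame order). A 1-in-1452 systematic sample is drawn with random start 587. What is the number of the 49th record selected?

k = 1452
49th selection = r + (49−1)·k = 587 + 48×1452 = 587 + 69696 = 70283

70283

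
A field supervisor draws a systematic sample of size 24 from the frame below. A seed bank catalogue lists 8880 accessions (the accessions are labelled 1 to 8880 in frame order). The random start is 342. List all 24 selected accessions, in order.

k = N/n = 8880/24 = 370
accession 1: 342
accession 2: 342 + 370 = 712
accession 3: 712 + 370 = 1082
accession 4: 1082 + 370 = 1452
accession 5: 1452 + 370 = 1822
accession 6: 1822 + 370 = 2192
accession 7: 2192 + 370 = 2562
accession 8: 2562 + 370 = 2932
accession 9: 2932 + 370 = 3302
accession 10: 3302 + 370 = 3672
accession 11: 3672 + 370 = 4042
accession 12: 4042 + 370 = 4412
accession 13: 4412 + 370 = 4782
accession 14: 4782 + 370 = 5152
accession 15: 5152 + 370 = 5522
accession 16: 5522 + 370 = 5892
accession 17: 5892 + 370 = 6262
accession 18: 6262 + 370 = 6632
accession 19: 6632 + 370 = 7002
accession 20: 7002 + 370 = 7372
accession 21: 7372 + 370 = 7742
accession 22: 7742 + 370 = 8112
accession 23: 8112 + 370 = 8482
accession 24: 8482 + 370 = 8852

342, 712, 1082, 1452, 1822, 2192, 2562, 2932, 3302, 3672, 4042, 4412, 4782, 5152, 5522, 5892, 6262, 6632, 7002, 7372, 7742, 8112, 8482, 8852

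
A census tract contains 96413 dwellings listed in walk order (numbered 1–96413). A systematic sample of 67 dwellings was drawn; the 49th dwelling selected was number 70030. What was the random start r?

k = 96413/67 = 1439
r = 70030 − (49−1)×1439 = 70030 − 69072 = 958

958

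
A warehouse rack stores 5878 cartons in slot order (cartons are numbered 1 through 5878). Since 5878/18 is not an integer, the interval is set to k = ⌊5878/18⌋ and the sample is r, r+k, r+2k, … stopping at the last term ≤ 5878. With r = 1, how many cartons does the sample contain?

k = ⌊5878/18⌋ = 326
Achieved size = ⌊(5878 − 1)/326⌋ + 1 = ⌊5877/326⌋ + 1 = 18 + 1 = 19
(last selection: 1 + 18×326 = 5869 ≤ 5878; next would be 6195 > 5878)

19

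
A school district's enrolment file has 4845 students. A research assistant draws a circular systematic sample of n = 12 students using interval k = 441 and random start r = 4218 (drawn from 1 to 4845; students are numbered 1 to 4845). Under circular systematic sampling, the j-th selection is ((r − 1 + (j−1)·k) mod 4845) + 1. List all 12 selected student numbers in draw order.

Selection 1: 4218
Selection 2: 4218 + 441 = 4659
Selection 3: 4659 + 441 = 5100 → 5100 − 4845 = 255
Selection 4: 255 + 441 = 696
Selection 5: 696 + 441 = 1137
Selection 6: 1137 + 441 = 1578
Selection 7: 1578 + 441 = 2019
Selection 8: 2019 + 441 = 2460
Selection 9: 2460 + 441 = 2901
Selection 10: 2901 + 441 = 3342
Selection 11: 3342 + 441 = 3783
Selection 12: 3783 + 441 = 4224

4218, 4659, 255, 696, 1137, 1578, 2019, 2460, 2901, 3342, 3783, 4224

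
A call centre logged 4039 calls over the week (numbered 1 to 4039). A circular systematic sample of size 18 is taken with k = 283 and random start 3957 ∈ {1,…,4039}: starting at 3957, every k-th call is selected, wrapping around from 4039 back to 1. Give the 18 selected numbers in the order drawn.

Selection 1: 3957
Selection 2: 3957 + 283 = 4240 → 4240 − 4039 = 201
Selection 3: 201 + 283 = 484
Selection 4: 484 + 283 = 767
Selection 5: 767 + 283 = 1050
Selection 6: 1050 + 283 = 1333
Selection 7: 1333 + 283 = 1616
Selection 8: 1616 + 283 = 1899
Selection 9: 1899 + 283 = 2182
Selection 10: 2182 + 283 = 2465
Selection 11: 2465 + 283 = 2748
Selection 12: 2748 + 283 = 3031
Selection 13: 3031 + 283 = 3314
Selection 14: 3314 + 283 = 3597
Selection 15: 3597 + 283 = 3880
Selection 16: 3880 + 283 = 4163 → 4163 − 4039 = 124
Selection 17: 124 + 283 = 407
Selection 18: 407 + 283 = 690

3957, 201, 484, 767, 1050, 1333, 1616, 1899, 2182, 2465, 2748, 3031, 3314, 3597, 3880, 124, 407, 690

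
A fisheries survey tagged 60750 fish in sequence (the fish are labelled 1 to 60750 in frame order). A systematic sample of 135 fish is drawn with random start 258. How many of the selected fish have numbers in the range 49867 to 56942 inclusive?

15

k = 60750/135 = 450
First selection ≥ 49867: 258 + ⌈(49867−258)/450⌉·450 = 258 + 111×450 = 50208
Last selection ≤ 56942: 258 + ⌊(56942−258)/450⌋·450 = 258 + 125×450 = 56508
Count = 125 − 111 + 1 = 15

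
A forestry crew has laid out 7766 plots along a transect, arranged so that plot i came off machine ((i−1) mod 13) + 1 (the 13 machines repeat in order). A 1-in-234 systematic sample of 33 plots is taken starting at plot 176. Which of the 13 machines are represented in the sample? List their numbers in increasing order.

Consecutive selections differ by k = 234, so their machine numbers differ by 234 mod 13 = 0.
gcd(234, 13) = 13, so the sample visits 13/13 = 1 distinct residues mod 13.
Start 176 is machine 7; the machines hit are 7.

7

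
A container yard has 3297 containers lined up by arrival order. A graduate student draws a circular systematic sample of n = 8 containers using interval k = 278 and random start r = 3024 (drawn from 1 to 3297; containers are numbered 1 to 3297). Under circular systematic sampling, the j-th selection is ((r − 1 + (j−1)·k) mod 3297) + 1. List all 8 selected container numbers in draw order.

Selection 1: 3024
Selection 2: 3024 + 278 = 3302 → 3302 − 3297 = 5
Selection 3: 5 + 278 = 283
Selection 4: 283 + 278 = 561
Selection 5: 561 + 278 = 839
Selection 6: 839 + 278 = 1117
Selection 7: 1117 + 278 = 1395
Selection 8: 1395 + 278 = 1673

3024, 5, 283, 561, 839, 1117, 1395, 1673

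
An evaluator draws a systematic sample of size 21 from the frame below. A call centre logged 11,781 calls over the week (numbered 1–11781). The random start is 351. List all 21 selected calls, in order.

351, 912, 1473, 2034, 2595, 3156, 3717, 4278, 4839, 5400, 5961, 6522, 7083, 7644, 8205, 8766, 9327, 9888, 10449, 11010, 11571

k = N/n = 11781/21 = 561
call 1: 351
call 2: 351 + 561 = 912
call 3: 912 + 561 = 1473
call 4: 1473 + 561 = 2034
call 5: 2034 + 561 = 2595
call 6: 2595 + 561 = 3156
call 7: 3156 + 561 = 3717
call 8: 3717 + 561 = 4278
call 9: 4278 + 561 = 4839
call 10: 4839 + 561 = 5400
call 11: 5400 + 561 = 5961
call 12: 5961 + 561 = 6522
call 13: 6522 + 561 = 7083
call 14: 7083 + 561 = 7644
call 15: 7644 + 561 = 8205
call 16: 8205 + 561 = 8766
call 17: 8766 + 561 = 9327
call 18: 9327 + 561 = 9888
call 19: 9888 + 561 = 10449
call 20: 10449 + 561 = 11010
call 21: 11010 + 561 = 11571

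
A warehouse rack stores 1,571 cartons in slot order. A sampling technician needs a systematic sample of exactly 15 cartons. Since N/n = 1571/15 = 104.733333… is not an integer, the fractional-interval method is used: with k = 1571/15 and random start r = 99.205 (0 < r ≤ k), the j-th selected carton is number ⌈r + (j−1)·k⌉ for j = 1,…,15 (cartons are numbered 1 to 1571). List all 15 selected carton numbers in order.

j=1: r + 0k = 99.205 → ⌈·⌉ = 100
j=2: r + 1k = 203.938333… → ⌈·⌉ = 204
j=3: r + 2k = 308.671666… → ⌈·⌉ = 309
j=4: r + 3k = 413.405 → ⌈·⌉ = 414
j=5: r + 4k = 518.138333… → ⌈·⌉ = 519
j=6: r + 5k = 622.871666… → ⌈·⌉ = 623
j=7: r + 6k = 727.605 → ⌈·⌉ = 728
j=8: r + 7k = 832.338333… → ⌈·⌉ = 833
j=9: r + 8k = 937.071666… → ⌈·⌉ = 938
j=10: r + 9k = 1041.805 → ⌈·⌉ = 1042
j=11: r + 10k = 1146.538333… → ⌈·⌉ = 1147
j=12: r + 11k = 1251.271666… → ⌈·⌉ = 1252
j=13: r + 12k = 1356.005 → ⌈·⌉ = 1357
j=14: r + 13k = 1460.738333… → ⌈·⌉ = 1461
j=15: r + 14k = 1565.471666… → ⌈·⌉ = 1566

100, 204, 309, 414, 519, 623, 728, 833, 938, 1042, 1147, 1252, 1357, 1461, 1566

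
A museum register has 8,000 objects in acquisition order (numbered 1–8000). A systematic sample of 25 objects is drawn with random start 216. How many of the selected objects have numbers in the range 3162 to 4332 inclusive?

k = 8000/25 = 320
First selection ≥ 3162: 216 + ⌈(3162−216)/320⌉·320 = 216 + 10×320 = 3416
Last selection ≤ 4332: 216 + ⌊(4332−216)/320⌋·320 = 216 + 12×320 = 4056
Count = 12 − 10 + 1 = 3

3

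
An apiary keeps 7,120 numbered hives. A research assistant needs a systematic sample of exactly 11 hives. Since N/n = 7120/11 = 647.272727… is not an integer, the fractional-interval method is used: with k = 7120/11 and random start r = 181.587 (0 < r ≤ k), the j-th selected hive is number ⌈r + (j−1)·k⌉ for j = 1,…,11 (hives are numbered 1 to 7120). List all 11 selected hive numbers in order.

182, 829, 1477, 2124, 2771, 3418, 4066, 4713, 5360, 6008, 6655

j=1: r + 0k = 181.587 → ⌈·⌉ = 182
j=2: r + 1k = 828.859727… → ⌈·⌉ = 829
j=3: r + 2k = 1476.132454… → ⌈·⌉ = 1477
j=4: r + 3k = 2123.405181… → ⌈·⌉ = 2124
j=5: r + 4k = 2770.677909… → ⌈·⌉ = 2771
j=6: r + 5k = 3417.950636… → ⌈·⌉ = 3418
j=7: r + 6k = 4065.223363… → ⌈·⌉ = 4066
j=8: r + 7k = 4712.496090… → ⌈·⌉ = 4713
j=9: r + 8k = 5359.768818… → ⌈·⌉ = 5360
j=10: r + 9k = 6007.041545… → ⌈·⌉ = 6008
j=11: r + 10k = 6654.314272… → ⌈·⌉ = 6655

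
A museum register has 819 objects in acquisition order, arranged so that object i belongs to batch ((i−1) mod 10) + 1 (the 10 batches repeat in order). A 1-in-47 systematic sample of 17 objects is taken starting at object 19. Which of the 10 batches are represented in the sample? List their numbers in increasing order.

1, 2, 3, 4, 5, 6, 7, 8, 9, 10

Consecutive selections differ by k = 47, so their batch numbers differ by 47 mod 10 = 7.
gcd(47, 10) = 1, so the sample visits 10/1 = 10 distinct residues mod 10.
Start 19 is batch 9; the batches hit are 1, 2, 3, 4, 5, 6, 7, 8, 9, 10.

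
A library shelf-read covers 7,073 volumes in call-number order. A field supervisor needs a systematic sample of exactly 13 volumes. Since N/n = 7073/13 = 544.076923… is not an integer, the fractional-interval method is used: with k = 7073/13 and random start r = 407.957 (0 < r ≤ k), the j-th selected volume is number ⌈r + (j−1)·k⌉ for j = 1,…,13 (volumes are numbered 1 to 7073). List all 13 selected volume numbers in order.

j=1: r + 0k = 407.957 → ⌈·⌉ = 408
j=2: r + 1k = 952.033923… → ⌈·⌉ = 953
j=3: r + 2k = 1496.110846… → ⌈·⌉ = 1497
j=4: r + 3k = 2040.187769… → ⌈·⌉ = 2041
j=5: r + 4k = 2584.264692… → ⌈·⌉ = 2585
j=6: r + 5k = 3128.341615… → ⌈·⌉ = 3129
j=7: r + 6k = 3672.418538… → ⌈·⌉ = 3673
j=8: r + 7k = 4216.495461… → ⌈·⌉ = 4217
j=9: r + 8k = 4760.572384… → ⌈·⌉ = 4761
j=10: r + 9k = 5304.649307… → ⌈·⌉ = 5305
j=11: r + 10k = 5848.726230… → ⌈·⌉ = 5849
j=12: r + 11k = 6392.803153… → ⌈·⌉ = 6393
j=13: r + 12k = 6936.880076… → ⌈·⌉ = 6937

408, 953, 1497, 2041, 2585, 3129, 3673, 4217, 4761, 5305, 5849, 6393, 6937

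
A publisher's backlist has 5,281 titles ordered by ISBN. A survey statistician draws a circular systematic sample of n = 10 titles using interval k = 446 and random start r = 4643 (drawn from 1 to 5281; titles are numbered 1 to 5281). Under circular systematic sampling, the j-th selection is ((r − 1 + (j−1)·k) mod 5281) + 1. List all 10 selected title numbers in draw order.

Selection 1: 4643
Selection 2: 4643 + 446 = 5089
Selection 3: 5089 + 446 = 5535 → 5535 − 5281 = 254
Selection 4: 254 + 446 = 700
Selection 5: 700 + 446 = 1146
Selection 6: 1146 + 446 = 1592
Selection 7: 1592 + 446 = 2038
Selection 8: 2038 + 446 = 2484
Selection 9: 2484 + 446 = 2930
Selection 10: 2930 + 446 = 3376

4643, 5089, 254, 700, 1146, 1592, 2038, 2484, 2930, 3376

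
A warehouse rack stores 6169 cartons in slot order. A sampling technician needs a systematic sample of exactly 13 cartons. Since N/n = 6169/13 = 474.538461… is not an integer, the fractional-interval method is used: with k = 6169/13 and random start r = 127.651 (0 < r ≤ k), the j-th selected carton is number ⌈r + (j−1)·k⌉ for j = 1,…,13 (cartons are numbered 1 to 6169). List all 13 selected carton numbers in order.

128, 603, 1077, 1552, 2026, 2501, 2975, 3450, 3924, 4399, 4874, 5348, 5823

j=1: r + 0k = 127.651 → ⌈·⌉ = 128
j=2: r + 1k = 602.189461… → ⌈·⌉ = 603
j=3: r + 2k = 1076.727923… → ⌈·⌉ = 1077
j=4: r + 3k = 1551.266384… → ⌈·⌉ = 1552
j=5: r + 4k = 2025.804846… → ⌈·⌉ = 2026
j=6: r + 5k = 2500.343307… → ⌈·⌉ = 2501
j=7: r + 6k = 2974.881769… → ⌈·⌉ = 2975
j=8: r + 7k = 3449.420230… → ⌈·⌉ = 3450
j=9: r + 8k = 3923.958692… → ⌈·⌉ = 3924
j=10: r + 9k = 4398.497153… → ⌈·⌉ = 4399
j=11: r + 10k = 4873.035615… → ⌈·⌉ = 4874
j=12: r + 11k = 5347.574076… → ⌈·⌉ = 5348
j=13: r + 12k = 5822.112538… → ⌈·⌉ = 5823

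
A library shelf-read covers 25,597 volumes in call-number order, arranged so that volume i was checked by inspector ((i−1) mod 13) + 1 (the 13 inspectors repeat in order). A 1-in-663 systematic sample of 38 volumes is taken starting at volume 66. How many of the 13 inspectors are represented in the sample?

1

Consecutive selections differ by k = 663, so their inspector numbers differ by 663 mod 13 = 0.
gcd(663, 13) = 13, so the sample visits 13/13 = 1 distinct residues mod 13.
Start 66 is inspector 1; the inspectors hit are 1.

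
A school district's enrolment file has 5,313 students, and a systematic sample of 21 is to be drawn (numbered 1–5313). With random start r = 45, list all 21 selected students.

45, 298, 551, 804, 1057, 1310, 1563, 1816, 2069, 2322, 2575, 2828, 3081, 3334, 3587, 3840, 4093, 4346, 4599, 4852, 5105

k = N/n = 5313/21 = 253
student 1: 45
student 2: 45 + 253 = 298
student 3: 298 + 253 = 551
student 4: 551 + 253 = 804
student 5: 804 + 253 = 1057
student 6: 1057 + 253 = 1310
student 7: 1310 + 253 = 1563
student 8: 1563 + 253 = 1816
student 9: 1816 + 253 = 2069
student 10: 2069 + 253 = 2322
student 11: 2322 + 253 = 2575
student 12: 2575 + 253 = 2828
student 13: 2828 + 253 = 3081
student 14: 3081 + 253 = 3334
student 15: 3334 + 253 = 3587
student 16: 3587 + 253 = 3840
student 17: 3840 + 253 = 4093
student 18: 4093 + 253 = 4346
student 19: 4346 + 253 = 4599
student 20: 4599 + 253 = 4852
student 21: 4852 + 253 = 5105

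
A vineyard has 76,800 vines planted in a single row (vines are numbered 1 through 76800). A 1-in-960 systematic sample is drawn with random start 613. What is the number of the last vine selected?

k = 960
80th selection = r + (80−1)·k = 613 + 79×960 = 613 + 75840 = 76453

76453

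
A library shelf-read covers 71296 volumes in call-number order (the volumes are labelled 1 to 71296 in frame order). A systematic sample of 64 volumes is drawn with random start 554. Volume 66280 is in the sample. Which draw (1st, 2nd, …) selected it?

60

k = 71296/64 = 1114
position = (66280 − 554)/1114 + 1 = 65726/1114 + 1 = 59 + 1 = 60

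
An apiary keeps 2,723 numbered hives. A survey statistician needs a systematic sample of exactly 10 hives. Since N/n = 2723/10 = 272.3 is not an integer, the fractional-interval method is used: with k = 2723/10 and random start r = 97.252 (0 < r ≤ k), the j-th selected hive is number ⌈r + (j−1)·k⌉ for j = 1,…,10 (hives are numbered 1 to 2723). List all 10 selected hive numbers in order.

j=1: r + 0k = 97.252 → ⌈·⌉ = 98
j=2: r + 1k = 369.552 → ⌈·⌉ = 370
j=3: r + 2k = 641.852 → ⌈·⌉ = 642
j=4: r + 3k = 914.152 → ⌈·⌉ = 915
j=5: r + 4k = 1186.452 → ⌈·⌉ = 1187
j=6: r + 5k = 1458.752 → ⌈·⌉ = 1459
j=7: r + 6k = 1731.052 → ⌈·⌉ = 1732
j=8: r + 7k = 2003.352 → ⌈·⌉ = 2004
j=9: r + 8k = 2275.652 → ⌈·⌉ = 2276
j=10: r + 9k = 2547.952 → ⌈·⌉ = 2548

98, 370, 642, 915, 1187, 1459, 1732, 2004, 2276, 2548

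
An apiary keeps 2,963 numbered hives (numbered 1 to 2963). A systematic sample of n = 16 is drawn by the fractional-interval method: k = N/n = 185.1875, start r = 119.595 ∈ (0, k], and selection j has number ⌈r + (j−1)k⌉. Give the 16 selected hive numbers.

120, 305, 490, 676, 861, 1046, 1231, 1416, 1602, 1787, 1972, 2157, 2342, 2528, 2713, 2898

j=1: r + 0k = 119.595 → ⌈·⌉ = 120
j=2: r + 1k = 304.7825 → ⌈·⌉ = 305
j=3: r + 2k = 489.97 → ⌈·⌉ = 490
j=4: r + 3k = 675.1575 → ⌈·⌉ = 676
j=5: r + 4k = 860.345 → ⌈·⌉ = 861
j=6: r + 5k = 1045.5325 → ⌈·⌉ = 1046
j=7: r + 6k = 1230.72 → ⌈·⌉ = 1231
j=8: r + 7k = 1415.9075 → ⌈·⌉ = 1416
j=9: r + 8k = 1601.095 → ⌈·⌉ = 1602
j=10: r + 9k = 1786.2825 → ⌈·⌉ = 1787
j=11: r + 10k = 1971.47 → ⌈·⌉ = 1972
j=12: r + 11k = 2156.6575 → ⌈·⌉ = 2157
j=13: r + 12k = 2341.845 → ⌈·⌉ = 2342
j=14: r + 13k = 2527.0325 → ⌈·⌉ = 2528
j=15: r + 14k = 2712.22 → ⌈·⌉ = 2713
j=16: r + 15k = 2897.4075 → ⌈·⌉ = 2898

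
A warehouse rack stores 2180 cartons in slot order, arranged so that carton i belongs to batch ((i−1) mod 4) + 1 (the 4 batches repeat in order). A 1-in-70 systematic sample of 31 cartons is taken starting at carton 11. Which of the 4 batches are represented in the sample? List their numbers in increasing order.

1, 3

Consecutive selections differ by k = 70, so their batch numbers differ by 70 mod 4 = 2.
gcd(70, 4) = 2, so the sample visits 4/2 = 2 distinct residues mod 4.
Start 11 is batch 3; the batches hit are 1, 3.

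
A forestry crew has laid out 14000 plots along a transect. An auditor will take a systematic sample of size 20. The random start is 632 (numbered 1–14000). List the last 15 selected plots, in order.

4132, 4832, 5532, 6232, 6932, 7632, 8332, 9032, 9732, 10432, 11132, 11832, 12532, 13232, 13932

k = N/n = 14000/20 = 700
6th selection = 632 + 5×700 = 4132
7th: 4132 + 700 = 4832
8th: 4832 + 700 = 5532
9th: 5532 + 700 = 6232
10th: 6232 + 700 = 6932
11th: 6932 + 700 = 7632
12th: 7632 + 700 = 8332
13th: 8332 + 700 = 9032
14th: 9032 + 700 = 9732
15th: 9732 + 700 = 10432
16th: 10432 + 700 = 11132
17th: 11132 + 700 = 11832
18th: 11832 + 700 = 12532
19th: 12532 + 700 = 13232
20th: 13232 + 700 = 13932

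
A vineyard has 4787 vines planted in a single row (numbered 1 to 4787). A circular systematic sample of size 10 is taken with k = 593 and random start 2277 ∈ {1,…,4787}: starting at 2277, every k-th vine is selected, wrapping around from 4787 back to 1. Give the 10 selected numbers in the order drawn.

2277, 2870, 3463, 4056, 4649, 455, 1048, 1641, 2234, 2827

Selection 1: 2277
Selection 2: 2277 + 593 = 2870
Selection 3: 2870 + 593 = 3463
Selection 4: 3463 + 593 = 4056
Selection 5: 4056 + 593 = 4649
Selection 6: 4649 + 593 = 5242 → 5242 − 4787 = 455
Selection 7: 455 + 593 = 1048
Selection 8: 1048 + 593 = 1641
Selection 9: 1641 + 593 = 2234
Selection 10: 2234 + 593 = 2827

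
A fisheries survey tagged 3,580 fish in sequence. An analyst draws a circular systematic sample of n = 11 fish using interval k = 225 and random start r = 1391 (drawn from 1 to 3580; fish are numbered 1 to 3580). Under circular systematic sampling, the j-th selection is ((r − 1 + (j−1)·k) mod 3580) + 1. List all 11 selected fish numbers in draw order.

1391, 1616, 1841, 2066, 2291, 2516, 2741, 2966, 3191, 3416, 61

Selection 1: 1391
Selection 2: 1391 + 225 = 1616
Selection 3: 1616 + 225 = 1841
Selection 4: 1841 + 225 = 2066
Selection 5: 2066 + 225 = 2291
Selection 6: 2291 + 225 = 2516
Selection 7: 2516 + 225 = 2741
Selection 8: 2741 + 225 = 2966
Selection 9: 2966 + 225 = 3191
Selection 10: 3191 + 225 = 3416
Selection 11: 3416 + 225 = 3641 → 3641 − 3580 = 61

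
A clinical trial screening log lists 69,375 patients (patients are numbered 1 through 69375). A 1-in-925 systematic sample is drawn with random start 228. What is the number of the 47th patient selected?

k = 925
47th selection = r + (47−1)·k = 228 + 46×925 = 228 + 42550 = 42778

42778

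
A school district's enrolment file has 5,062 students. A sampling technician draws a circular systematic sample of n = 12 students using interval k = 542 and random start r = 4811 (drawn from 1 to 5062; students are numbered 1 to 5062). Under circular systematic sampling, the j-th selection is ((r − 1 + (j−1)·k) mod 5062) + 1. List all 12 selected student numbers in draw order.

4811, 291, 833, 1375, 1917, 2459, 3001, 3543, 4085, 4627, 107, 649

Selection 1: 4811
Selection 2: 4811 + 542 = 5353 → 5353 − 5062 = 291
Selection 3: 291 + 542 = 833
Selection 4: 833 + 542 = 1375
Selection 5: 1375 + 542 = 1917
Selection 6: 1917 + 542 = 2459
Selection 7: 2459 + 542 = 3001
Selection 8: 3001 + 542 = 3543
Selection 9: 3543 + 542 = 4085
Selection 10: 4085 + 542 = 4627
Selection 11: 4627 + 542 = 5169 → 5169 − 5062 = 107
Selection 12: 107 + 542 = 649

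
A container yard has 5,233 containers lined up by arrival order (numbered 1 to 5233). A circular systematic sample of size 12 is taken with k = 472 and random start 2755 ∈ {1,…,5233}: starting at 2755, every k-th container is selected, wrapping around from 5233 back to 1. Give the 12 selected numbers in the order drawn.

Selection 1: 2755
Selection 2: 2755 + 472 = 3227
Selection 3: 3227 + 472 = 3699
Selection 4: 3699 + 472 = 4171
Selection 5: 4171 + 472 = 4643
Selection 6: 4643 + 472 = 5115
Selection 7: 5115 + 472 = 5587 → 5587 − 5233 = 354
Selection 8: 354 + 472 = 826
Selection 9: 826 + 472 = 1298
Selection 10: 1298 + 472 = 1770
Selection 11: 1770 + 472 = 2242
Selection 12: 2242 + 472 = 2714

2755, 3227, 3699, 4171, 4643, 5115, 354, 826, 1298, 1770, 2242, 2714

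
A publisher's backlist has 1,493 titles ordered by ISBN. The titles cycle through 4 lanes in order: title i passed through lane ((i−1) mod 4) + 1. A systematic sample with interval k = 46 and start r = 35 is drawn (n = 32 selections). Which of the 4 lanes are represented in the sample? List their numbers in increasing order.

Consecutive selections differ by k = 46, so their lane numbers differ by 46 mod 4 = 2.
gcd(46, 4) = 2, so the sample visits 4/2 = 2 distinct residues mod 4.
Start 35 is lane 3; the lanes hit are 1, 3.

1, 3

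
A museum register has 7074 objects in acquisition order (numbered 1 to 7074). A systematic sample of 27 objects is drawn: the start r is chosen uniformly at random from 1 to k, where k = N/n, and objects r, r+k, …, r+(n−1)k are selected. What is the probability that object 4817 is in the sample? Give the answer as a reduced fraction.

k = 7074/27 = 262.
Object 4817 is selected iff r ≡ 4817 (mod 262); exactly one such r in {1,…,262}.
Inclusion probability = 1/262.

1/262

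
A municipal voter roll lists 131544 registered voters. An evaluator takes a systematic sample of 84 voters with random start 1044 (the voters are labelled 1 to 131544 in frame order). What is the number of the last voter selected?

k = 131544/84 = 1566
84th selection = r + (84−1)·k = 1044 + 83×1566 = 1044 + 129978 = 131022

131022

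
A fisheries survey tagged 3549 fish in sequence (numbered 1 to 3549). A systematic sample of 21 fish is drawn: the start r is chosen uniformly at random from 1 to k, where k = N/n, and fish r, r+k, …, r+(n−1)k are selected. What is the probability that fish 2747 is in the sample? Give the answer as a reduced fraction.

k = 3549/21 = 169.
Fish 2747 is selected iff r ≡ 2747 (mod 169); exactly one such r in {1,…,169}.
Inclusion probability = 1/169.

1/169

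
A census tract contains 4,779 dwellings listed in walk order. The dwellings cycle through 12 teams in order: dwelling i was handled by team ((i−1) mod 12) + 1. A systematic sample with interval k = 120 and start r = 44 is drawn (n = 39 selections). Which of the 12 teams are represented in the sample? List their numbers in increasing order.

Consecutive selections differ by k = 120, so their team numbers differ by 120 mod 12 = 0.
gcd(120, 12) = 12, so the sample visits 12/12 = 1 distinct residues mod 12.
Start 44 is team 8; the teams hit are 8.

8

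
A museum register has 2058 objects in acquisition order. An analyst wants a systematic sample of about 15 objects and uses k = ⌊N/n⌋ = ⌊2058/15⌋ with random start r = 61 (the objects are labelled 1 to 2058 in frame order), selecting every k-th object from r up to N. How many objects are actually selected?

15

k = ⌊2058/15⌋ = 137
Achieved size = ⌊(2058 − 61)/137⌋ + 1 = ⌊1997/137⌋ + 1 = 14 + 1 = 15
(last selection: 61 + 14×137 = 1979 ≤ 2058; next would be 2116 > 2058)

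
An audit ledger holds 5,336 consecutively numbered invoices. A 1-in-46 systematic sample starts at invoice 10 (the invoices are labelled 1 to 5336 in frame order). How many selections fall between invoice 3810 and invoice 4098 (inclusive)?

k = 46
First selection ≥ 3810: 10 + ⌈(3810−10)/46⌉·46 = 10 + 83×46 = 3828
Last selection ≤ 4098: 10 + ⌊(4098−10)/46⌋·46 = 10 + 88×46 = 4058
Count = 88 − 83 + 1 = 6

6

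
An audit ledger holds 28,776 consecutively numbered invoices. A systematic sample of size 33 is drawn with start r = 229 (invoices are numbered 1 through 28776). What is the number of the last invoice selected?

k = 28776/33 = 872
33rd selection = r + (33−1)·k = 229 + 32×872 = 229 + 27904 = 28133

28133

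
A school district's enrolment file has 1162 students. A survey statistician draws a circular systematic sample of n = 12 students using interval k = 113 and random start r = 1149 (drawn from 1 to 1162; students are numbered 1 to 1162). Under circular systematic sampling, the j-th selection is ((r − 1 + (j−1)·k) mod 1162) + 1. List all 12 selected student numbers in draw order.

1149, 100, 213, 326, 439, 552, 665, 778, 891, 1004, 1117, 68

Selection 1: 1149
Selection 2: 1149 + 113 = 1262 → 1262 − 1162 = 100
Selection 3: 100 + 113 = 213
Selection 4: 213 + 113 = 326
Selection 5: 326 + 113 = 439
Selection 6: 439 + 113 = 552
Selection 7: 552 + 113 = 665
Selection 8: 665 + 113 = 778
Selection 9: 778 + 113 = 891
Selection 10: 891 + 113 = 1004
Selection 11: 1004 + 113 = 1117
Selection 12: 1117 + 113 = 1230 → 1230 − 1162 = 68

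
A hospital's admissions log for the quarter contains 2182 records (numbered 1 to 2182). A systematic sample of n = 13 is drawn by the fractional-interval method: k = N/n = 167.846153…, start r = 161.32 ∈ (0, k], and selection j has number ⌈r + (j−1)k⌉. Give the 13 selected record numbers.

162, 330, 498, 665, 833, 1001, 1169, 1337, 1505, 1672, 1840, 2008, 2176

j=1: r + 0k = 161.32 → ⌈·⌉ = 162
j=2: r + 1k = 329.166153… → ⌈·⌉ = 330
j=3: r + 2k = 497.012307… → ⌈·⌉ = 498
j=4: r + 3k = 664.858461… → ⌈·⌉ = 665
j=5: r + 4k = 832.704615… → ⌈·⌉ = 833
j=6: r + 5k = 1000.550769… → ⌈·⌉ = 1001
j=7: r + 6k = 1168.396923… → ⌈·⌉ = 1169
j=8: r + 7k = 1336.243076… → ⌈·⌉ = 1337
j=9: r + 8k = 1504.089230… → ⌈·⌉ = 1505
j=10: r + 9k = 1671.935384… → ⌈·⌉ = 1672
j=11: r + 10k = 1839.781538… → ⌈·⌉ = 1840
j=12: r + 11k = 2007.627692… → ⌈·⌉ = 2008
j=13: r + 12k = 2175.473846… → ⌈·⌉ = 2176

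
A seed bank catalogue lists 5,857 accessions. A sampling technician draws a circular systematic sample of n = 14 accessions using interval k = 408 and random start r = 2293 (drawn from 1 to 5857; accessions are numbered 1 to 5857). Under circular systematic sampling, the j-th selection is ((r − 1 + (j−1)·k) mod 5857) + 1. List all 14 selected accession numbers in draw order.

2293, 2701, 3109, 3517, 3925, 4333, 4741, 5149, 5557, 108, 516, 924, 1332, 1740

Selection 1: 2293
Selection 2: 2293 + 408 = 2701
Selection 3: 2701 + 408 = 3109
Selection 4: 3109 + 408 = 3517
Selection 5: 3517 + 408 = 3925
Selection 6: 3925 + 408 = 4333
Selection 7: 4333 + 408 = 4741
Selection 8: 4741 + 408 = 5149
Selection 9: 5149 + 408 = 5557
Selection 10: 5557 + 408 = 5965 → 5965 − 5857 = 108
Selection 11: 108 + 408 = 516
Selection 12: 516 + 408 = 924
Selection 13: 924 + 408 = 1332
Selection 14: 1332 + 408 = 1740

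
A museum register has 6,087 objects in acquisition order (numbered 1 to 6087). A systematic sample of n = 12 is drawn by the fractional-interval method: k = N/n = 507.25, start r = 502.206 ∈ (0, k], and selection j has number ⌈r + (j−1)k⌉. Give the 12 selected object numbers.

j=1: r + 0k = 502.206 → ⌈·⌉ = 503
j=2: r + 1k = 1009.456 → ⌈·⌉ = 1010
j=3: r + 2k = 1516.706 → ⌈·⌉ = 1517
j=4: r + 3k = 2023.956 → ⌈·⌉ = 2024
j=5: r + 4k = 2531.206 → ⌈·⌉ = 2532
j=6: r + 5k = 3038.456 → ⌈·⌉ = 3039
j=7: r + 6k = 3545.706 → ⌈·⌉ = 3546
j=8: r + 7k = 4052.956 → ⌈·⌉ = 4053
j=9: r + 8k = 4560.206 → ⌈·⌉ = 4561
j=10: r + 9k = 5067.456 → ⌈·⌉ = 5068
j=11: r + 10k = 5574.706 → ⌈·⌉ = 5575
j=12: r + 11k = 6081.956 → ⌈·⌉ = 6082

503, 1010, 1517, 2024, 2532, 3039, 3546, 4053, 4561, 5068, 5575, 6082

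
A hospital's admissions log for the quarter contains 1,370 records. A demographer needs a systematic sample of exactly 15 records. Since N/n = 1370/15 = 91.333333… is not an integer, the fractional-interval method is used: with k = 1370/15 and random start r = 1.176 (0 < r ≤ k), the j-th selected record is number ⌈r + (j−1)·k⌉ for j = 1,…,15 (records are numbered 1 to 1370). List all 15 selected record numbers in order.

2, 93, 184, 276, 367, 458, 550, 641, 732, 824, 915, 1006, 1098, 1189, 1280

j=1: r + 0k = 1.176 → ⌈·⌉ = 2
j=2: r + 1k = 92.509333… → ⌈·⌉ = 93
j=3: r + 2k = 183.842666… → ⌈·⌉ = 184
j=4: r + 3k = 275.176 → ⌈·⌉ = 276
j=5: r + 4k = 366.509333… → ⌈·⌉ = 367
j=6: r + 5k = 457.842666… → ⌈·⌉ = 458
j=7: r + 6k = 549.176 → ⌈·⌉ = 550
j=8: r + 7k = 640.509333… → ⌈·⌉ = 641
j=9: r + 8k = 731.842666… → ⌈·⌉ = 732
j=10: r + 9k = 823.176 → ⌈·⌉ = 824
j=11: r + 10k = 914.509333… → ⌈·⌉ = 915
j=12: r + 11k = 1005.842666… → ⌈·⌉ = 1006
j=13: r + 12k = 1097.176 → ⌈·⌉ = 1098
j=14: r + 13k = 1188.509333… → ⌈·⌉ = 1189
j=15: r + 14k = 1279.842666… → ⌈·⌉ = 1280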